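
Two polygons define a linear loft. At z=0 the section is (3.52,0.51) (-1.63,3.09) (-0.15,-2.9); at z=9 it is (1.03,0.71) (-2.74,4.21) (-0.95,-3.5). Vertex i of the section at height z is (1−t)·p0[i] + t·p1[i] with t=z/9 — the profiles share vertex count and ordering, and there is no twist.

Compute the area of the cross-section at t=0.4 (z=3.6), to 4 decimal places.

Cross-section at t=0.4: each vertex is (1-t)·p0[i] + t·p1[i].
  v1: (1-0.4)·(3.52,0.51) + 0.4·(1.03,0.71) = (2.5240,0.5900)
  v2: (1-0.4)·(-1.63,3.09) + 0.4·(-2.74,4.21) = (-2.0740,3.5380)
  v3: (1-0.4)·(-0.15,-2.9) + 0.4·(-0.95,-3.5) = (-0.4700,-3.1400)
Shoelace sum Σ(x_i·y_{i+1} − x_{i+1}·y_i):
  i=1: 2.5240·3.5380 − -2.0740·0.5900 = +10.1536 (running +10.1536)
  i=2: -2.0740·-3.1400 − -0.4700·3.5380 = +8.1752 (running +18.3288)
  i=3: -0.4700·0.5900 − 2.5240·-3.1400 = +7.6481 (running +25.9769)
Area = |Σ|/2 = |25.9769|/2 = 12.9884

Area at t=0.4: 12.9884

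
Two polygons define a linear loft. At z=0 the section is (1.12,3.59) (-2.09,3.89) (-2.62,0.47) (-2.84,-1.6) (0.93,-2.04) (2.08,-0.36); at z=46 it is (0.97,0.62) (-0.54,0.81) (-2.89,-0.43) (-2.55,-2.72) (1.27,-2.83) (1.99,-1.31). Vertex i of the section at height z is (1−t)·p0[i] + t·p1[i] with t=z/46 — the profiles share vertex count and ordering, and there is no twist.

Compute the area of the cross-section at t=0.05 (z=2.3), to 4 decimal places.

Area at t=0.05: 22.2989

Cross-section at t=0.05: each vertex is (1-t)·p0[i] + t·p1[i].
  v1: (1-0.05)·(1.12,3.59) + 0.05·(0.97,0.62) = (1.1125,3.4415)
  v2: (1-0.05)·(-2.09,3.89) + 0.05·(-0.54,0.81) = (-2.0125,3.7360)
  v3: (1-0.05)·(-2.62,0.47) + 0.05·(-2.89,-0.43) = (-2.6335,0.4250)
  v4: (1-0.05)·(-2.84,-1.6) + 0.05·(-2.55,-2.72) = (-2.8255,-1.6560)
  v5: (1-0.05)·(0.93,-2.04) + 0.05·(1.27,-2.83) = (0.9470,-2.0795)
  v6: (1-0.05)·(2.08,-0.36) + 0.05·(1.99,-1.31) = (2.0755,-0.4075)
Shoelace sum Σ(x_i·y_{i+1} − x_{i+1}·y_i):
  i=1: 1.1125·3.7360 − -2.0125·3.4415 = +11.0823 (running +11.0823)
  i=2: -2.0125·0.4250 − -2.6335·3.7360 = +8.9834 (running +20.0658)
  i=3: -2.6335·-1.6560 − -2.8255·0.4250 = +5.5619 (running +25.6277)
  i=4: -2.8255·-2.0795 − 0.9470·-1.6560 = +7.4439 (running +33.0715)
  i=5: 0.9470·-0.4075 − 2.0755·-2.0795 = +3.9301 (running +37.0016)
  i=6: 2.0755·3.4415 − 1.1125·-0.4075 = +7.5962 (running +44.5978)
Area = |Σ|/2 = |44.5978|/2 = 22.2989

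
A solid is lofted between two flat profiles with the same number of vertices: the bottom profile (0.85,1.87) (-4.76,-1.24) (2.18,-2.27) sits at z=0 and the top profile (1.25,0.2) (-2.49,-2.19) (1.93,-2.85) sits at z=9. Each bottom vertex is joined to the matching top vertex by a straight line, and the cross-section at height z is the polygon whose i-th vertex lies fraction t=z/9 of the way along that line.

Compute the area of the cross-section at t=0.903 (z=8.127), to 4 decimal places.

Cross-section at t=0.903: each vertex is (1-t)·p0[i] + t·p1[i].
  v1: (1-0.903)·(0.85,1.87) + 0.903·(1.25,0.2) = (1.2112,0.3620)
  v2: (1-0.903)·(-4.76,-1.24) + 0.903·(-2.49,-2.19) = (-2.7102,-2.0979)
  v3: (1-0.903)·(2.18,-2.27) + 0.903·(1.93,-2.85) = (1.9543,-2.7937)
Shoelace sum Σ(x_i·y_{i+1} − x_{i+1}·y_i):
  i=1: 1.2112·-2.0979 − -2.7102·0.3620 = -1.5599 (running -1.5599)
  i=2: -2.7102·-2.7937 − 1.9543·-2.0979 = +11.6713 (running +10.1114)
  i=3: 1.9543·0.3620 − 1.2112·-2.7937 = +4.0912 (running +14.2026)
Area = |Σ|/2 = |14.2026|/2 = 7.1013

Area at t=0.903: 7.1013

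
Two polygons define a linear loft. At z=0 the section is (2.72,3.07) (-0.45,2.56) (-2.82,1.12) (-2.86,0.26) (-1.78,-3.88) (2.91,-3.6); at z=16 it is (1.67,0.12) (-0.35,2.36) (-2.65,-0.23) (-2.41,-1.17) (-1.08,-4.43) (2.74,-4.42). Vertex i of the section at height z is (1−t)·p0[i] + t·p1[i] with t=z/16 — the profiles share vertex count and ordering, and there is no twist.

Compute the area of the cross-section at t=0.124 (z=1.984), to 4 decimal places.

Area at t=0.124: 31.5760

Cross-section at t=0.124: each vertex is (1-t)·p0[i] + t·p1[i].
  v1: (1-0.124)·(2.72,3.07) + 0.124·(1.67,0.12) = (2.5898,2.7042)
  v2: (1-0.124)·(-0.45,2.56) + 0.124·(-0.35,2.36) = (-0.4376,2.5352)
  v3: (1-0.124)·(-2.82,1.12) + 0.124·(-2.65,-0.23) = (-2.7989,0.9526)
  v4: (1-0.124)·(-2.86,0.26) + 0.124·(-2.41,-1.17) = (-2.8042,0.0827)
  v5: (1-0.124)·(-1.78,-3.88) + 0.124·(-1.08,-4.43) = (-1.6932,-3.9482)
  v6: (1-0.124)·(2.91,-3.6) + 0.124·(2.74,-4.42) = (2.8889,-3.7017)
Shoelace sum Σ(x_i·y_{i+1} − x_{i+1}·y_i):
  i=1: 2.5898·2.5352 − -0.4376·2.7042 = +7.7490 (running +7.7490)
  i=2: -0.4376·0.9526 − -2.7989·2.5352 = +6.6790 (running +14.4280)
  i=3: -2.7989·0.0827 − -2.8042·0.9526 = +2.4399 (running +16.8678)
  i=4: -2.8042·-3.9482 − -1.6932·0.0827 = +11.2115 (running +28.0794)
  i=5: -1.6932·-3.7017 − 2.8889·-3.9482 = +17.6737 (running +45.7531)
  i=6: 2.8889·2.7042 − 2.5898·-3.7017 = +17.3988 (running +63.1519)
Area = |Σ|/2 = |63.1519|/2 = 31.5760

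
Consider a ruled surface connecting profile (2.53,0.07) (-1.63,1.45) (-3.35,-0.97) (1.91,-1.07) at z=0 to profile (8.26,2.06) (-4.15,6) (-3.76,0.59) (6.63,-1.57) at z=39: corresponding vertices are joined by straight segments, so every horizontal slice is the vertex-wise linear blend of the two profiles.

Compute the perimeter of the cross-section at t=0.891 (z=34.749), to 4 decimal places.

Perimeter at t=0.891: 30.8716

Cross-section at t=0.891: each vertex is (1-t)·p0[i] + t·p1[i].
  v1: (1-0.891)·(2.53,0.07) + 0.891·(8.26,2.06) = (7.6354,1.8431)
  v2: (1-0.891)·(-1.63,1.45) + 0.891·(-4.15,6) = (-3.8753,5.5041)
  v3: (1-0.891)·(-3.35,-0.97) + 0.891·(-3.76,0.59) = (-3.7153,0.4200)
  v4: (1-0.891)·(1.91,-1.07) + 0.891·(6.63,-1.57) = (6.1155,-1.5155)
Perimeter = Σ |v_{i+1} − v_i|:
  edge 1→2: √(-11.5107² + 3.6610²) = 12.0789 (running 12.0789)
  edge 2→3: √(0.1600² + -5.0841²) = 5.0866 (running 17.1655)
  edge 3→4: √(9.8308² + -1.9355²) = 10.0195 (running 27.1851)
  edge 4→1: √(1.5199² + 3.3586²) = 3.6865 (running 30.8716)
Perimeter = 30.8716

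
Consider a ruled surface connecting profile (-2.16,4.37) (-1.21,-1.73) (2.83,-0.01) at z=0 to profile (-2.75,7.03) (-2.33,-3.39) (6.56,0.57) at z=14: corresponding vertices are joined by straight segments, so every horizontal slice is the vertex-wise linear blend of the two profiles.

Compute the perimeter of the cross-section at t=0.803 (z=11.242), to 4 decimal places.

Perimeter at t=0.803: 28.6631

Cross-section at t=0.803: each vertex is (1-t)·p0[i] + t·p1[i].
  v1: (1-0.803)·(-2.16,4.37) + 0.803·(-2.75,7.03) = (-2.6338,6.5060)
  v2: (1-0.803)·(-1.21,-1.73) + 0.803·(-2.33,-3.39) = (-2.1094,-3.0630)
  v3: (1-0.803)·(2.83,-0.01) + 0.803·(6.56,0.57) = (5.8252,0.4557)
Perimeter = Σ |v_{i+1} − v_i|:
  edge 1→2: √(0.5244² + -9.5690²) = 9.5833 (running 9.5833)
  edge 2→3: √(7.9345² + 3.5187²) = 8.6798 (running 18.2631)
  edge 3→1: √(-8.4590² + 6.0502²) = 10.4000 (running 28.6631)
Perimeter = 28.6631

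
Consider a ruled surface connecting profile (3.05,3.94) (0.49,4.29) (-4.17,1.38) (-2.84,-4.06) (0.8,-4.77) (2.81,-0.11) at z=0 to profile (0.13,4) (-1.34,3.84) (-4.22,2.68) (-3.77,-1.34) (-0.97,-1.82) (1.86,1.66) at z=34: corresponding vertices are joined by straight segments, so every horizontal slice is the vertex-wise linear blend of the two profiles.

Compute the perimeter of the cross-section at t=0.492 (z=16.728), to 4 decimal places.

Cross-section at t=0.492: each vertex is (1-t)·p0[i] + t·p1[i].
  v1: (1-0.492)·(3.05,3.94) + 0.492·(0.13,4) = (1.6134,3.9695)
  v2: (1-0.492)·(0.49,4.29) + 0.492·(-1.34,3.84) = (-0.4104,4.0686)
  v3: (1-0.492)·(-4.17,1.38) + 0.492·(-4.22,2.68) = (-4.1946,2.0196)
  v4: (1-0.492)·(-2.84,-4.06) + 0.492·(-3.77,-1.34) = (-3.2976,-2.7218)
  v5: (1-0.492)·(0.8,-4.77) + 0.492·(-0.97,-1.82) = (-0.0708,-3.3186)
  v6: (1-0.492)·(2.81,-0.11) + 0.492·(1.86,1.66) = (2.3426,0.7608)
Perimeter = Σ |v_{i+1} − v_i|:
  edge 1→2: √(-2.0237² + 0.0991²) = 2.0261 (running 2.0261)
  edge 2→3: √(-3.7842² + -2.0490²) = 4.3034 (running 6.3295)
  edge 3→4: √(0.8970² + -4.7414²) = 4.8255 (running 11.1550)
  edge 4→5: √(3.2267² + -0.5968²) = 3.2815 (running 14.4364)
  edge 5→6: √(2.4134² + 4.0794²) = 4.7399 (running 19.1763)
  edge 6→1: √(-0.7292² + 3.2087²) = 3.2905 (running 22.4668)
Perimeter = 22.4668

Perimeter at t=0.492: 22.4668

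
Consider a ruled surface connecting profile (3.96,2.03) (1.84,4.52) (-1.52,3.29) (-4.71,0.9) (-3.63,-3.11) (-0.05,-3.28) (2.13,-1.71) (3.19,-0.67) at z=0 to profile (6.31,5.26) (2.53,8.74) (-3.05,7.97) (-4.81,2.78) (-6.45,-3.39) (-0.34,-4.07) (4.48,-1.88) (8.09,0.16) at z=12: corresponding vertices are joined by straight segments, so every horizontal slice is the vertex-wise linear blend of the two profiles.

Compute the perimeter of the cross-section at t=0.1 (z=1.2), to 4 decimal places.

Perimeter at t=0.1: 27.0836

Cross-section at t=0.1: each vertex is (1-t)·p0[i] + t·p1[i].
  v1: (1-0.1)·(3.96,2.03) + 0.1·(6.31,5.26) = (4.1950,2.3530)
  v2: (1-0.1)·(1.84,4.52) + 0.1·(2.53,8.74) = (1.9090,4.9420)
  v3: (1-0.1)·(-1.52,3.29) + 0.1·(-3.05,7.97) = (-1.6730,3.7580)
  v4: (1-0.1)·(-4.71,0.9) + 0.1·(-4.81,2.78) = (-4.7200,1.0880)
  v5: (1-0.1)·(-3.63,-3.11) + 0.1·(-6.45,-3.39) = (-3.9120,-3.1380)
  v6: (1-0.1)·(-0.05,-3.28) + 0.1·(-0.34,-4.07) = (-0.0790,-3.3590)
  v7: (1-0.1)·(2.13,-1.71) + 0.1·(4.48,-1.88) = (2.3650,-1.7270)
  v8: (1-0.1)·(3.19,-0.67) + 0.1·(8.09,0.16) = (3.6800,-0.5870)
Perimeter = Σ |v_{i+1} − v_i|:
  edge 1→2: √(-2.2860² + 2.5890²) = 3.4538 (running 3.4538)
  edge 2→3: √(-3.5820² + -1.1840²) = 3.7726 (running 7.2264)
  edge 3→4: √(-3.0470² + -2.6700²) = 4.0513 (running 11.2777)
  edge 4→5: √(0.8080² + -4.2260²) = 4.3026 (running 15.5803)
  edge 5→6: √(3.8330² + -0.2210²) = 3.8394 (running 19.4196)
  edge 6→7: √(2.4440² + 1.6320²) = 2.9388 (running 22.3584)
  edge 7→8: √(1.3150² + 1.1400²) = 1.7404 (running 24.0988)
  edge 8→1: √(0.5150² + 2.9400²) = 2.9848 (running 27.0836)
Perimeter = 27.0836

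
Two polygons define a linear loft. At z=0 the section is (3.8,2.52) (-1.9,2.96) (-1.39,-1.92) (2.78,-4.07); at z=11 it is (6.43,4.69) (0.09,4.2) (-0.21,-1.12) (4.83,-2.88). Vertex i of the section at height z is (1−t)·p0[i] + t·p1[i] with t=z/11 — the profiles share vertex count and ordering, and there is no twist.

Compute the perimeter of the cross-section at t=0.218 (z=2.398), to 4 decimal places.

Perimeter at t=0.218: 22.5549

Cross-section at t=0.218: each vertex is (1-t)·p0[i] + t·p1[i].
  v1: (1-0.218)·(3.8,2.52) + 0.218·(6.43,4.69) = (4.3733,2.9931)
  v2: (1-0.218)·(-1.9,2.96) + 0.218·(0.09,4.2) = (-1.4662,3.2303)
  v3: (1-0.218)·(-1.39,-1.92) + 0.218·(-0.21,-1.12) = (-1.1328,-1.7456)
  v4: (1-0.218)·(2.78,-4.07) + 0.218·(4.83,-2.88) = (3.2269,-3.8106)
Perimeter = Σ |v_{i+1} − v_i|:
  edge 1→2: √(-5.8395² + 0.2373²) = 5.8443 (running 5.8443)
  edge 2→3: √(0.3334² + -4.9759²) = 4.9871 (running 10.8314)
  edge 3→4: √(4.3597² + -2.0650²) = 4.8240 (running 15.6554)
  edge 4→1: √(1.1464² + 6.8036²) = 6.8996 (running 22.5549)
Perimeter = 22.5549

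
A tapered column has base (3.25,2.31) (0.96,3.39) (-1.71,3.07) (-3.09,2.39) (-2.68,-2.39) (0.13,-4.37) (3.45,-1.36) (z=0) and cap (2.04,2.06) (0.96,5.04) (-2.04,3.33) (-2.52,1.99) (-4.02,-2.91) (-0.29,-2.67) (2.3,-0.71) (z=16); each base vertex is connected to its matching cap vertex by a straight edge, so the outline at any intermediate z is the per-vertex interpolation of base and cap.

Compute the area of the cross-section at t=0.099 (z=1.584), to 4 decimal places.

Cross-section at t=0.099: each vertex is (1-t)·p0[i] + t·p1[i].
  v1: (1-0.099)·(3.25,2.31) + 0.099·(2.04,2.06) = (3.1302,2.2853)
  v2: (1-0.099)·(0.96,3.39) + 0.099·(0.96,5.04) = (0.9600,3.5534)
  v3: (1-0.099)·(-1.71,3.07) + 0.099·(-2.04,3.33) = (-1.7427,3.0957)
  v4: (1-0.099)·(-3.09,2.39) + 0.099·(-2.52,1.99) = (-3.0336,2.3504)
  v5: (1-0.099)·(-2.68,-2.39) + 0.099·(-4.02,-2.91) = (-2.8127,-2.4415)
  v6: (1-0.099)·(0.13,-4.37) + 0.099·(-0.29,-2.67) = (0.0884,-4.2017)
  v7: (1-0.099)·(3.45,-1.36) + 0.099·(2.3,-0.71) = (3.3362,-1.2957)
Shoelace sum Σ(x_i·y_{i+1} − x_{i+1}·y_i):
  i=1: 3.1302·3.5534 − 0.9600·2.2853 = +8.9289 (running +8.9289)
  i=2: 0.9600·3.0957 − -1.7427·3.5534 = +9.1642 (running +18.0931)
  i=3: -1.7427·2.3504 − -3.0336·3.0957 = +5.2952 (running +23.3883)
  i=4: -3.0336·-2.4415 − -2.8127·2.3504 = +14.0173 (running +37.4056)
  i=5: -2.8127·-4.2017 − 0.0884·-2.4415 = +12.0338 (running +49.4394)
  i=6: 0.0884·-1.2957 − 3.3362·-4.2017 = +13.9029 (running +63.3423)
  i=7: 3.3362·2.2853 − 3.1302·-1.2957 = +11.6796 (running +75.0219)
Area = |Σ|/2 = |75.0219|/2 = 37.5110

Area at t=0.099: 37.5110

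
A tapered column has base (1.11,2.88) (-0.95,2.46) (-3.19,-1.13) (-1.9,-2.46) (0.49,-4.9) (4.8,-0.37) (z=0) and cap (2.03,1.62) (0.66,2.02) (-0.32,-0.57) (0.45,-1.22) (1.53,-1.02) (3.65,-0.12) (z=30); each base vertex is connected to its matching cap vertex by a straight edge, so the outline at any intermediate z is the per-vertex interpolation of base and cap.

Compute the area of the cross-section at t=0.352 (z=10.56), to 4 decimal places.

Area at t=0.352: 22.4802

Cross-section at t=0.352: each vertex is (1-t)·p0[i] + t·p1[i].
  v1: (1-0.352)·(1.11,2.88) + 0.352·(2.03,1.62) = (1.4338,2.4365)
  v2: (1-0.352)·(-0.95,2.46) + 0.352·(0.66,2.02) = (-0.3833,2.3051)
  v3: (1-0.352)·(-3.19,-1.13) + 0.352·(-0.32,-0.57) = (-2.1798,-0.9329)
  v4: (1-0.352)·(-1.9,-2.46) + 0.352·(0.45,-1.22) = (-1.0728,-2.0235)
  v5: (1-0.352)·(0.49,-4.9) + 0.352·(1.53,-1.02) = (0.8561,-3.5342)
  v6: (1-0.352)·(4.8,-0.37) + 0.352·(3.65,-0.12) = (4.3952,-0.2820)
Shoelace sum Σ(x_i·y_{i+1} − x_{i+1}·y_i):
  i=1: 1.4338·2.3051 − -0.3833·2.4365 = +4.2390 (running +4.2390)
  i=2: -0.3833·-0.9329 − -2.1798·2.3051 = +5.3822 (running +9.6212)
  i=3: -2.1798·-2.0235 − -1.0728·-0.9329 = +3.4100 (running +13.0312)
  i=4: -1.0728·-3.5342 − 0.8561·-2.0235 = +5.5238 (running +18.5550)
  i=5: 0.8561·-0.2820 − 4.3952·-3.5342 = +15.2923 (running +33.8473)
  i=6: 4.3952·2.4365 − 1.4338·-0.2820 = +11.1132 (running +44.9604)
Area = |Σ|/2 = |44.9604|/2 = 22.4802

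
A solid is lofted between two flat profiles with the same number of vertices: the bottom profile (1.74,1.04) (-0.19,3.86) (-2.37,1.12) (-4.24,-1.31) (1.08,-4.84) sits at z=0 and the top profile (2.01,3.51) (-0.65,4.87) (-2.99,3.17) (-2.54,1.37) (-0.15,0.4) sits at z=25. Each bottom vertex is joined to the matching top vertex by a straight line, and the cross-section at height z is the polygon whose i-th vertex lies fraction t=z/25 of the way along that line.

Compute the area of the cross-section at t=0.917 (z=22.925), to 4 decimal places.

Cross-section at t=0.917: each vertex is (1-t)·p0[i] + t·p1[i].
  v1: (1-0.917)·(1.74,1.04) + 0.917·(2.01,3.51) = (1.9876,3.3050)
  v2: (1-0.917)·(-0.19,3.86) + 0.917·(-0.65,4.87) = (-0.6118,4.7862)
  v3: (1-0.917)·(-2.37,1.12) + 0.917·(-2.99,3.17) = (-2.9385,2.9999)
  v4: (1-0.917)·(-4.24,-1.31) + 0.917·(-2.54,1.37) = (-2.6811,1.1476)
  v5: (1-0.917)·(1.08,-4.84) + 0.917·(-0.15,0.4) = (-0.0479,-0.0349)
Shoelace sum Σ(x_i·y_{i+1} − x_{i+1}·y_i):
  i=1: 1.9876·4.7862 − -0.6118·3.3050 = +11.5350 (running +11.5350)
  i=2: -0.6118·2.9999 − -2.9385·4.7862 = +12.2290 (running +23.7640)
  i=3: -2.9385·1.1476 − -2.6811·2.9999 = +4.6707 (running +28.4347)
  i=4: -2.6811·-0.0349 − -0.0479·1.1476 = +0.1486 (running +28.5833)
  i=5: -0.0479·3.3050 − 1.9876·-0.0349 = -0.0889 (running +28.4944)
Area = |Σ|/2 = |28.4944|/2 = 14.2472

Area at t=0.917: 14.2472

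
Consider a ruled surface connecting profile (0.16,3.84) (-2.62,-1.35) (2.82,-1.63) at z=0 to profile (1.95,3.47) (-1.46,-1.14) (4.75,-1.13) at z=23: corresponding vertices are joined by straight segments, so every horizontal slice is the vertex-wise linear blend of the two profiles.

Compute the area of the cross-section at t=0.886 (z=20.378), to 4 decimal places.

Area at t=0.886: 14.3526

Cross-section at t=0.886: each vertex is (1-t)·p0[i] + t·p1[i].
  v1: (1-0.886)·(0.16,3.84) + 0.886·(1.95,3.47) = (1.7459,3.5122)
  v2: (1-0.886)·(-2.62,-1.35) + 0.886·(-1.46,-1.14) = (-1.5922,-1.1639)
  v3: (1-0.886)·(2.82,-1.63) + 0.886·(4.75,-1.13) = (4.5300,-1.1870)
Shoelace sum Σ(x_i·y_{i+1} − x_{i+1}·y_i):
  i=1: 1.7459·-1.1639 − -1.5922·3.5122 = +3.5601 (running +3.5601)
  i=2: -1.5922·-1.1870 − 4.5300·-1.1639 = +7.1626 (running +10.7227)
  i=3: 4.5300·3.5122 − 1.7459·-1.1870 = +17.9825 (running +28.7052)
Area = |Σ|/2 = |28.7052|/2 = 14.3526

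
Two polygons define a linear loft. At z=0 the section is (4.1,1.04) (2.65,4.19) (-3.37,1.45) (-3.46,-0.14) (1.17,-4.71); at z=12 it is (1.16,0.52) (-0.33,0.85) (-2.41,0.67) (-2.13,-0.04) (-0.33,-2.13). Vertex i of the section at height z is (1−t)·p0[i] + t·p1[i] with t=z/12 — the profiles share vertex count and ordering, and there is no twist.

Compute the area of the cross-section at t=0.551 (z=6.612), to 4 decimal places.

Area at t=0.551: 16.6034

Cross-section at t=0.551: each vertex is (1-t)·p0[i] + t·p1[i].
  v1: (1-0.551)·(4.1,1.04) + 0.551·(1.16,0.52) = (2.4801,0.7535)
  v2: (1-0.551)·(2.65,4.19) + 0.551·(-0.33,0.85) = (1.0080,2.3497)
  v3: (1-0.551)·(-3.37,1.45) + 0.551·(-2.41,0.67) = (-2.8410,1.0202)
  v4: (1-0.551)·(-3.46,-0.14) + 0.551·(-2.13,-0.04) = (-2.7272,-0.0849)
  v5: (1-0.551)·(1.17,-4.71) + 0.551·(-0.33,-2.13) = (0.3435,-3.2884)
Shoelace sum Σ(x_i·y_{i+1} − x_{i+1}·y_i):
  i=1: 2.4801·2.3497 − 1.0080·0.7535 = +5.0678 (running +5.0678)
  i=2: 1.0080·1.0202 − -2.8410·2.3497 = +7.7039 (running +12.7717)
  i=3: -2.8410·-0.0849 − -2.7272·1.0202 = +3.0235 (running +15.7952)
  i=4: -2.7272·-3.2884 − 0.3435·-0.0849 = +8.9972 (running +24.7924)
  i=5: 0.3435·0.7535 − 2.4801·-3.2884 = +8.4143 (running +33.2067)
Area = |Σ|/2 = |33.2067|/2 = 16.6034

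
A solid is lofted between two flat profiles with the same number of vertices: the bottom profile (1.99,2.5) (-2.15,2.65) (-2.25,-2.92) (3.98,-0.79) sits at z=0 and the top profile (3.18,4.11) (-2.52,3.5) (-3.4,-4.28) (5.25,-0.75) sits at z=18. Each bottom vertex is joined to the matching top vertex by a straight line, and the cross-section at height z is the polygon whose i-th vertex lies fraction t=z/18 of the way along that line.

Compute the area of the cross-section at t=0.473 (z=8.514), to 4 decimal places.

Cross-section at t=0.473: each vertex is (1-t)·p0[i] + t·p1[i].
  v1: (1-0.473)·(1.99,2.5) + 0.473·(3.18,4.11) = (2.5529,3.2615)
  v2: (1-0.473)·(-2.15,2.65) + 0.473·(-2.52,3.5) = (-2.3250,3.0520)
  v3: (1-0.473)·(-2.25,-2.92) + 0.473·(-3.4,-4.28) = (-2.7939,-3.5633)
  v4: (1-0.473)·(3.98,-0.79) + 0.473·(5.25,-0.75) = (4.5807,-0.7711)
Shoelace sum Σ(x_i·y_{i+1} − x_{i+1}·y_i):
  i=1: 2.5529·3.0520 − -2.3250·3.2615 = +15.3746 (running +15.3746)
  i=2: -2.3250·-3.5633 − -2.7939·3.0520 = +16.8119 (running +32.1865)
  i=3: -2.7939·-0.7711 − 4.5807·-3.5633 = +18.4767 (running +50.6632)
  i=4: 4.5807·3.2615 − 2.5529·-0.7711 = +16.9086 (running +67.5718)
Area = |Σ|/2 = |67.5718|/2 = 33.7859

Area at t=0.473: 33.7859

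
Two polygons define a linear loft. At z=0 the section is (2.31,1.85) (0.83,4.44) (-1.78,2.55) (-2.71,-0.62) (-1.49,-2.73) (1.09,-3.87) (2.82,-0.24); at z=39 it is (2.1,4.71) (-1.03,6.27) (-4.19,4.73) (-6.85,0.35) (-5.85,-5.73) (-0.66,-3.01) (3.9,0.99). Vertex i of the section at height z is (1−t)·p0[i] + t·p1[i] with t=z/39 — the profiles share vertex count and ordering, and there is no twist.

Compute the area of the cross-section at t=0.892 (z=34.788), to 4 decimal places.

Area at t=0.892: 70.3670

Cross-section at t=0.892: each vertex is (1-t)·p0[i] + t·p1[i].
  v1: (1-0.892)·(2.31,1.85) + 0.892·(2.1,4.71) = (2.1227,4.4011)
  v2: (1-0.892)·(0.83,4.44) + 0.892·(-1.03,6.27) = (-0.8291,6.0724)
  v3: (1-0.892)·(-1.78,2.55) + 0.892·(-4.19,4.73) = (-3.9297,4.4946)
  v4: (1-0.892)·(-2.71,-0.62) + 0.892·(-6.85,0.35) = (-6.4029,0.2452)
  v5: (1-0.892)·(-1.49,-2.73) + 0.892·(-5.85,-5.73) = (-5.3791,-5.4060)
  v6: (1-0.892)·(1.09,-3.87) + 0.892·(-0.66,-3.01) = (-0.4710,-3.1029)
  v7: (1-0.892)·(2.82,-0.24) + 0.892·(3.9,0.99) = (3.7834,0.8572)
Shoelace sum Σ(x_i·y_{i+1} − x_{i+1}·y_i):
  i=1: 2.1227·6.0724 − -0.8291·4.4011 = +16.5387 (running +16.5387)
  i=2: -0.8291·4.4946 − -3.9297·6.0724 = +20.1361 (running +36.6749)
  i=3: -3.9297·0.2452 − -6.4029·4.4946 = +27.8144 (running +64.4893)
  i=4: -6.4029·-5.4060 − -5.3791·0.2452 = +35.9331 (running +100.4224)
  i=5: -5.3791·-3.1029 − -0.4710·-5.4060 = +14.1445 (running +114.5670)
  i=6: -0.4710·0.8572 − 3.7834·-3.1029 = +11.3356 (running +125.9026)
  i=7: 3.7834·4.4011 − 2.1227·0.8572 = +14.8315 (running +140.7341)
Area = |Σ|/2 = |140.7341|/2 = 70.3670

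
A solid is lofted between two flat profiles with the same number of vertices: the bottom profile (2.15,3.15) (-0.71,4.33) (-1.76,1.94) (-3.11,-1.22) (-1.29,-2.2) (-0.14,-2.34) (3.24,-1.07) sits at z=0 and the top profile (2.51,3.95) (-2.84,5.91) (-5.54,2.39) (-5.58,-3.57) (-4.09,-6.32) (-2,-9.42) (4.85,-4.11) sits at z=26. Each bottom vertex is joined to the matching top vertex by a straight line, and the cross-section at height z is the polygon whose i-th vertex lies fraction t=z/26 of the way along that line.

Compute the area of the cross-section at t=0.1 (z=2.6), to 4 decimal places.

Area at t=0.1: 32.7753

Cross-section at t=0.1: each vertex is (1-t)·p0[i] + t·p1[i].
  v1: (1-0.1)·(2.15,3.15) + 0.1·(2.51,3.95) = (2.1860,3.2300)
  v2: (1-0.1)·(-0.71,4.33) + 0.1·(-2.84,5.91) = (-0.9230,4.4880)
  v3: (1-0.1)·(-1.76,1.94) + 0.1·(-5.54,2.39) = (-2.1380,1.9850)
  v4: (1-0.1)·(-3.11,-1.22) + 0.1·(-5.58,-3.57) = (-3.3570,-1.4550)
  v5: (1-0.1)·(-1.29,-2.2) + 0.1·(-4.09,-6.32) = (-1.5700,-2.6120)
  v6: (1-0.1)·(-0.14,-2.34) + 0.1·(-2,-9.42) = (-0.3260,-3.0480)
  v7: (1-0.1)·(3.24,-1.07) + 0.1·(4.85,-4.11) = (3.4010,-1.3740)
Shoelace sum Σ(x_i·y_{i+1} − x_{i+1}·y_i):
  i=1: 2.1860·4.4880 − -0.9230·3.2300 = +12.7921 (running +12.7921)
  i=2: -0.9230·1.9850 − -2.1380·4.4880 = +7.7632 (running +20.5552)
  i=3: -2.1380·-1.4550 − -3.3570·1.9850 = +9.7744 (running +30.3297)
  i=4: -3.3570·-2.6120 − -1.5700·-1.4550 = +6.4841 (running +36.8138)
  i=5: -1.5700·-3.0480 − -0.3260·-2.6120 = +3.9338 (running +40.7477)
  i=6: -0.3260·-1.3740 − 3.4010·-3.0480 = +10.8142 (running +51.5618)
  i=7: 3.4010·3.2300 − 2.1860·-1.3740 = +13.9888 (running +65.5506)
Area = |Σ|/2 = |65.5506|/2 = 32.7753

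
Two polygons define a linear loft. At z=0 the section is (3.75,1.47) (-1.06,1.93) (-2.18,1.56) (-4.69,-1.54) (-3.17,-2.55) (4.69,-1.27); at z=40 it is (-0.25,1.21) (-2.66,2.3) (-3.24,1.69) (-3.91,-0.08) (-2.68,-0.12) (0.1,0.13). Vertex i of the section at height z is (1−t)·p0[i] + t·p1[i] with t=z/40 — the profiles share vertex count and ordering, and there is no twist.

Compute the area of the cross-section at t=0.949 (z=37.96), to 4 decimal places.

Area at t=0.949: 6.9987

Cross-section at t=0.949: each vertex is (1-t)·p0[i] + t·p1[i].
  v1: (1-0.949)·(3.75,1.47) + 0.949·(-0.25,1.21) = (-0.0460,1.2233)
  v2: (1-0.949)·(-1.06,1.93) + 0.949·(-2.66,2.3) = (-2.5784,2.2811)
  v3: (1-0.949)·(-2.18,1.56) + 0.949·(-3.24,1.69) = (-3.1859,1.6834)
  v4: (1-0.949)·(-4.69,-1.54) + 0.949·(-3.91,-0.08) = (-3.9498,-0.1545)
  v5: (1-0.949)·(-3.17,-2.55) + 0.949·(-2.68,-0.12) = (-2.7050,-0.2439)
  v6: (1-0.949)·(4.69,-1.27) + 0.949·(0.1,0.13) = (0.3341,0.0586)
Shoelace sum Σ(x_i·y_{i+1} − x_{i+1}·y_i):
  i=1: -0.0460·2.2811 − -2.5784·1.2233 = +3.0491 (running +3.0491)
  i=2: -2.5784·1.6834 − -3.1859·2.2811 = +2.9271 (running +5.9763)
  i=3: -3.1859·-0.1545 − -3.9498·1.6834 = +7.1410 (running +13.1173)
  i=4: -3.9498·-0.2439 − -2.7050·-0.1545 = +0.5457 (running +13.6630)
  i=5: -2.7050·0.0586 − 0.3341·-0.2439 = -0.0770 (running +13.5859)
  i=6: 0.3341·1.2233 − -0.0460·0.0586 = +0.4114 (running +13.9973)
Area = |Σ|/2 = |13.9973|/2 = 6.9987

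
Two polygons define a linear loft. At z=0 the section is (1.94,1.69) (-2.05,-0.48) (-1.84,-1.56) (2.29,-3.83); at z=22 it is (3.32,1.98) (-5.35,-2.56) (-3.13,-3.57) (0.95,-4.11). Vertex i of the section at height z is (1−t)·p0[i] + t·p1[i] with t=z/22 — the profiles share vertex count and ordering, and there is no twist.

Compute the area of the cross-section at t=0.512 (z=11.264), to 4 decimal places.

Area at t=0.512: 18.0790

Cross-section at t=0.512: each vertex is (1-t)·p0[i] + t·p1[i].
  v1: (1-0.512)·(1.94,1.69) + 0.512·(3.32,1.98) = (2.6466,1.8385)
  v2: (1-0.512)·(-2.05,-0.48) + 0.512·(-5.35,-2.56) = (-3.7396,-1.5450)
  v3: (1-0.512)·(-1.84,-1.56) + 0.512·(-3.13,-3.57) = (-2.5005,-2.5891)
  v4: (1-0.512)·(2.29,-3.83) + 0.512·(0.95,-4.11) = (1.6039,-3.9734)
Shoelace sum Σ(x_i·y_{i+1} − x_{i+1}·y_i):
  i=1: 2.6466·-1.5450 − -3.7396·1.8385 = +2.7864 (running +2.7864)
  i=2: -3.7396·-2.5891 − -2.5005·-1.5450 = +5.8191 (running +8.6055)
  i=3: -2.5005·-3.9734 − 1.6039·-2.5891 = +14.0880 (running +22.6935)
  i=4: 1.6039·1.8385 − 2.6466·-3.9734 = +13.4645 (running +36.1580)
Area = |Σ|/2 = |36.1580|/2 = 18.0790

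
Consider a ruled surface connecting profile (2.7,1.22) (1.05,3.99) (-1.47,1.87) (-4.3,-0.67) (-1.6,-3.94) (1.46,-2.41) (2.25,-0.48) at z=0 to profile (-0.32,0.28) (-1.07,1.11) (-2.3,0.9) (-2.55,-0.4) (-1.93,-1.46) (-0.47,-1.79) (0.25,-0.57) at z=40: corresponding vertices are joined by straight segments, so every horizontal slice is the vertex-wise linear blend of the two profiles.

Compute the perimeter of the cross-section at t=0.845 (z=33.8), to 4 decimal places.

Perimeter at t=0.845: 10.5636

Cross-section at t=0.845: each vertex is (1-t)·p0[i] + t·p1[i].
  v1: (1-0.845)·(2.7,1.22) + 0.845·(-0.32,0.28) = (0.1481,0.4257)
  v2: (1-0.845)·(1.05,3.99) + 0.845·(-1.07,1.11) = (-0.7414,1.5564)
  v3: (1-0.845)·(-1.47,1.87) + 0.845·(-2.3,0.9) = (-2.1713,1.0503)
  v4: (1-0.845)·(-4.3,-0.67) + 0.845·(-2.55,-0.4) = (-2.8213,-0.4419)
  v5: (1-0.845)·(-1.6,-3.94) + 0.845·(-1.93,-1.46) = (-1.8788,-1.8444)
  v6: (1-0.845)·(1.46,-2.41) + 0.845·(-0.47,-1.79) = (-0.1708,-1.8861)
  v7: (1-0.845)·(2.25,-0.48) + 0.845·(0.25,-0.57) = (0.5600,-0.5560)
Perimeter = Σ |v_{i+1} − v_i|:
  edge 1→2: √(-0.8895² + 1.1307²) = 1.4386 (running 1.4386)
  edge 2→3: √(-1.4299² + -0.5061²) = 1.5169 (running 2.9555)
  edge 3→4: √(-0.6499² + -1.4922²) = 1.6276 (running 4.5831)
  edge 4→5: √(0.9424² + -1.4026²) = 1.6898 (running 6.2728)
  edge 5→6: √(1.7080² + -0.0417²) = 1.7085 (running 7.9813)
  edge 6→7: √(0.7308² + 1.3301²) = 1.5176 (running 9.4990)
  edge 7→1: √(-0.4119² + 0.9817²) = 1.0647 (running 10.5636)
Perimeter = 10.5636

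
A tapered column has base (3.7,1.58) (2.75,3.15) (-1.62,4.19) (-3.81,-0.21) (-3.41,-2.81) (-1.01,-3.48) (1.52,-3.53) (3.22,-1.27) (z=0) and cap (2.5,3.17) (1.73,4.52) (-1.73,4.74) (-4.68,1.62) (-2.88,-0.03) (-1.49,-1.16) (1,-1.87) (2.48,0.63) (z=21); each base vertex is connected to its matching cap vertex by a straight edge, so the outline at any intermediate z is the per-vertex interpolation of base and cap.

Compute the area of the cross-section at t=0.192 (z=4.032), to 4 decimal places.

Area at t=0.192: 41.4464

Cross-section at t=0.192: each vertex is (1-t)·p0[i] + t·p1[i].
  v1: (1-0.192)·(3.7,1.58) + 0.192·(2.5,3.17) = (3.4696,1.8853)
  v2: (1-0.192)·(2.75,3.15) + 0.192·(1.73,4.52) = (2.5542,3.4130)
  v3: (1-0.192)·(-1.62,4.19) + 0.192·(-1.73,4.74) = (-1.6411,4.2956)
  v4: (1-0.192)·(-3.81,-0.21) + 0.192·(-4.68,1.62) = (-3.9770,0.1414)
  v5: (1-0.192)·(-3.41,-2.81) + 0.192·(-2.88,-0.03) = (-3.3082,-2.2762)
  v6: (1-0.192)·(-1.01,-3.48) + 0.192·(-1.49,-1.16) = (-1.1022,-3.0346)
  v7: (1-0.192)·(1.52,-3.53) + 0.192·(1,-1.87) = (1.4202,-3.2113)
  v8: (1-0.192)·(3.22,-1.27) + 0.192·(2.48,0.63) = (3.0779,-0.9052)
Shoelace sum Σ(x_i·y_{i+1} − x_{i+1}·y_i):
  i=1: 3.4696·3.4130 − 2.5542·1.8853 = +7.0266 (running +7.0266)
  i=2: 2.5542·4.2956 − -1.6411·3.4130 = +16.5729 (running +23.5994)
  i=3: -1.6411·0.1414 − -3.9770·4.2956 = +16.8518 (running +40.4512)
  i=4: -3.9770·-2.2762 − -3.3082·0.1414 = +9.5204 (running +49.9716)
  i=5: -3.3082·-3.0346 − -1.1022·-2.2762 = +7.5303 (running +57.5018)
  i=6: -1.1022·-3.2113 − 1.4202·-3.0346 = +7.8489 (running +65.3507)
  i=7: 1.4202·-0.9052 − 3.0779·-3.2113 = +8.5985 (running +73.9493)
  i=8: 3.0779·1.8853 − 3.4696·-0.9052 = +8.9434 (running +82.8927)
Area = |Σ|/2 = |82.8927|/2 = 41.4464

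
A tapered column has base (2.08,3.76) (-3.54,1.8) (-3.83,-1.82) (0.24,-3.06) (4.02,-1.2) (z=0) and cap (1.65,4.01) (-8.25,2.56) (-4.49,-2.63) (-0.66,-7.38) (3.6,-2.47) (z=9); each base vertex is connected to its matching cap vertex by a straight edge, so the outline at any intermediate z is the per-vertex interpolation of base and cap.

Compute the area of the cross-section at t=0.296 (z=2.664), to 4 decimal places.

Area at t=0.296: 46.7769

Cross-section at t=0.296: each vertex is (1-t)·p0[i] + t·p1[i].
  v1: (1-0.296)·(2.08,3.76) + 0.296·(1.65,4.01) = (1.9527,3.8340)
  v2: (1-0.296)·(-3.54,1.8) + 0.296·(-8.25,2.56) = (-4.9342,2.0250)
  v3: (1-0.296)·(-3.83,-1.82) + 0.296·(-4.49,-2.63) = (-4.0254,-2.0598)
  v4: (1-0.296)·(0.24,-3.06) + 0.296·(-0.66,-7.38) = (-0.0264,-4.3387)
  v5: (1-0.296)·(4.02,-1.2) + 0.296·(3.6,-2.47) = (3.8957,-1.5759)
Shoelace sum Σ(x_i·y_{i+1} − x_{i+1}·y_i):
  i=1: 1.9527·2.0250 − -4.9342·3.8340 = +22.8717 (running +22.8717)
  i=2: -4.9342·-2.0598 − -4.0254·2.0250 = +18.3144 (running +41.1861)
  i=3: -4.0254·-4.3387 − -0.0264·-2.0598 = +17.4105 (running +58.5967)
  i=4: -0.0264·-1.5759 − 3.8957·-4.3387 = +16.9439 (running +75.5405)
  i=5: 3.8957·3.8340 − 1.9527·-1.5759 = +18.0134 (running +93.5539)
Area = |Σ|/2 = |93.5539|/2 = 46.7769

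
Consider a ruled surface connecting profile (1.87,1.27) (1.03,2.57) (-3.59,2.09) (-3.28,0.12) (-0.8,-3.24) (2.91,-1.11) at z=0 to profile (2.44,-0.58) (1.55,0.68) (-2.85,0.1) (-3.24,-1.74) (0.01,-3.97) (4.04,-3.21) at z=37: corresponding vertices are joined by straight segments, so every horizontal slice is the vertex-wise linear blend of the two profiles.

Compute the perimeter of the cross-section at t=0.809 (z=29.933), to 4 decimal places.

Perimeter at t=0.809: 18.9351

Cross-section at t=0.809: each vertex is (1-t)·p0[i] + t·p1[i].
  v1: (1-0.809)·(1.87,1.27) + 0.809·(2.44,-0.58) = (2.3311,-0.2267)
  v2: (1-0.809)·(1.03,2.57) + 0.809·(1.55,0.68) = (1.4507,1.0410)
  v3: (1-0.809)·(-3.59,2.09) + 0.809·(-2.85,0.1) = (-2.9913,0.4801)
  v4: (1-0.809)·(-3.28,0.12) + 0.809·(-3.24,-1.74) = (-3.2476,-1.3847)
  v5: (1-0.809)·(-0.8,-3.24) + 0.809·(0.01,-3.97) = (-0.1447,-3.8306)
  v6: (1-0.809)·(2.91,-1.11) + 0.809·(4.04,-3.21) = (3.8242,-2.8089)
Perimeter = Σ |v_{i+1} − v_i|:
  edge 1→2: √(-0.8804² + 1.2676²) = 1.5434 (running 1.5434)
  edge 2→3: √(-4.4420² + -0.5609²) = 4.4773 (running 6.0207)
  edge 3→4: √(-0.2563² + -1.8648²) = 1.8824 (running 7.9031)
  edge 4→5: √(3.1029² + -2.4458²) = 3.9510 (running 11.8540)
  edge 5→6: √(3.9689² + 1.0217²) = 4.0983 (running 15.9523)
  edge 6→1: √(-1.4930² + 2.5822²) = 2.9828 (running 18.9351)
Perimeter = 18.9351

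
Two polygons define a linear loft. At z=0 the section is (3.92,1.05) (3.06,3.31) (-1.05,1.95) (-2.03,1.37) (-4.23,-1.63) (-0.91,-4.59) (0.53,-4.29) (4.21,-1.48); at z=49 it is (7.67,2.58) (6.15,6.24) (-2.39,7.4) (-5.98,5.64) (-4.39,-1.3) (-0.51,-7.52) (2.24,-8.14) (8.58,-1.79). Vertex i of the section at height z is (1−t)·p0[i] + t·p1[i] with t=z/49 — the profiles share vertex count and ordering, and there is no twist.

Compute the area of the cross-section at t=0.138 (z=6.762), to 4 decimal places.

Area at t=0.138: 52.8688

Cross-section at t=0.138: each vertex is (1-t)·p0[i] + t·p1[i].
  v1: (1-0.138)·(3.92,1.05) + 0.138·(7.67,2.58) = (4.4375,1.2611)
  v2: (1-0.138)·(3.06,3.31) + 0.138·(6.15,6.24) = (3.4864,3.7143)
  v3: (1-0.138)·(-1.05,1.95) + 0.138·(-2.39,7.4) = (-1.2349,2.7021)
  v4: (1-0.138)·(-2.03,1.37) + 0.138·(-5.98,5.64) = (-2.5751,1.9593)
  v5: (1-0.138)·(-4.23,-1.63) + 0.138·(-4.39,-1.3) = (-4.2521,-1.5845)
  v6: (1-0.138)·(-0.91,-4.59) + 0.138·(-0.51,-7.52) = (-0.8548,-4.9943)
  v7: (1-0.138)·(0.53,-4.29) + 0.138·(2.24,-8.14) = (0.7660,-4.8213)
  v8: (1-0.138)·(4.21,-1.48) + 0.138·(8.58,-1.79) = (4.8131,-1.5228)
Shoelace sum Σ(x_i·y_{i+1} − x_{i+1}·y_i):
  i=1: 4.4375·3.7143 − 3.4864·1.2611 = +12.0855 (running +12.0855)
  i=2: 3.4864·2.7021 − -1.2349·3.7143 = +14.0076 (running +26.0931)
  i=3: -1.2349·1.9593 − -2.5751·2.7021 = +4.5386 (running +30.6317)
  i=4: -2.5751·-1.5845 − -4.2521·1.9593 = +12.4111 (running +43.0428)
  i=5: -4.2521·-4.9943 − -0.8548·-1.5845 = +19.8819 (running +62.9247)
  i=6: -0.8548·-4.8213 − 0.7660·-4.9943 = +7.9468 (running +70.8716)
  i=7: 0.7660·-1.5228 − 4.8131·-4.8213 = +22.0388 (running +92.9103)
  i=8: 4.8131·1.2611 − 4.4375·-1.5228 = +12.8273 (running +105.7376)
Area = |Σ|/2 = |105.7376|/2 = 52.8688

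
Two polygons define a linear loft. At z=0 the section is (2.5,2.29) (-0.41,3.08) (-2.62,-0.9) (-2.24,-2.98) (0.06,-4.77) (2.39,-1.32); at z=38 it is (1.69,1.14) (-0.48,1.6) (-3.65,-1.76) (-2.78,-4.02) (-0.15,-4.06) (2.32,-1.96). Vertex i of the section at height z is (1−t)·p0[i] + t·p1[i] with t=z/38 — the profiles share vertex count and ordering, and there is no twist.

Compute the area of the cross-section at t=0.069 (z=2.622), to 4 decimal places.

Area at t=0.069: 26.6650

Cross-section at t=0.069: each vertex is (1-t)·p0[i] + t·p1[i].
  v1: (1-0.069)·(2.5,2.29) + 0.069·(1.69,1.14) = (2.4441,2.2107)
  v2: (1-0.069)·(-0.41,3.08) + 0.069·(-0.48,1.6) = (-0.4148,2.9779)
  v3: (1-0.069)·(-2.62,-0.9) + 0.069·(-3.65,-1.76) = (-2.6911,-0.9593)
  v4: (1-0.069)·(-2.24,-2.98) + 0.069·(-2.78,-4.02) = (-2.2773,-3.0518)
  v5: (1-0.069)·(0.06,-4.77) + 0.069·(-0.15,-4.06) = (0.0455,-4.7210)
  v6: (1-0.069)·(2.39,-1.32) + 0.069·(2.32,-1.96) = (2.3852,-1.3642)
Shoelace sum Σ(x_i·y_{i+1} − x_{i+1}·y_i):
  i=1: 2.4441·2.9779 − -0.4148·2.2107 = +8.1953 (running +8.1953)
  i=2: -0.4148·-0.9593 − -2.6911·2.9779 = +8.4116 (running +16.6070)
  i=3: -2.6911·-3.0518 − -2.2773·-0.9593 = +6.0278 (running +22.6348)
  i=4: -2.2773·-4.7210 − 0.0455·-3.0518 = +10.8899 (running +33.5246)
  i=5: 0.0455·-1.3642 − 2.3852·-4.7210 = +11.1983 (running +44.7230)
  i=6: 2.3852·2.2107 − 2.4441·-1.3642 = +8.6069 (running +53.3299)
Area = |Σ|/2 = |53.3299|/2 = 26.6650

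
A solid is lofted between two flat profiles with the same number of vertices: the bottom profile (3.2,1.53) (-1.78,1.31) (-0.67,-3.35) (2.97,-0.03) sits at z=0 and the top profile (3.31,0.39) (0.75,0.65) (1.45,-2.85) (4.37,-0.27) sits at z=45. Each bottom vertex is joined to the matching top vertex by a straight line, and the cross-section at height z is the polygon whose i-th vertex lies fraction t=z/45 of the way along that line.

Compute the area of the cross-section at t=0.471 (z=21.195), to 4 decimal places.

Area at t=0.471: 10.3318

Cross-section at t=0.471: each vertex is (1-t)·p0[i] + t·p1[i].
  v1: (1-0.471)·(3.2,1.53) + 0.471·(3.31,0.39) = (3.2518,0.9931)
  v2: (1-0.471)·(-1.78,1.31) + 0.471·(0.75,0.65) = (-0.5884,0.9991)
  v3: (1-0.471)·(-0.67,-3.35) + 0.471·(1.45,-2.85) = (0.3285,-3.1145)
  v4: (1-0.471)·(2.97,-0.03) + 0.471·(4.37,-0.27) = (3.6294,-0.1430)
Shoelace sum Σ(x_i·y_{i+1} − x_{i+1}·y_i):
  i=1: 3.2518·0.9991 − -0.5884·0.9931 = +3.8333 (running +3.8333)
  i=2: -0.5884·-3.1145 − 0.3285·0.9991 = +1.5042 (running +5.3375)
  i=3: 0.3285·-0.1430 − 3.6294·-3.1145 = +11.2568 (running +16.5943)
  i=4: 3.6294·0.9931 − 3.2518·-0.1430 = +4.0694 (running +20.6637)
Area = |Σ|/2 = |20.6637|/2 = 10.3318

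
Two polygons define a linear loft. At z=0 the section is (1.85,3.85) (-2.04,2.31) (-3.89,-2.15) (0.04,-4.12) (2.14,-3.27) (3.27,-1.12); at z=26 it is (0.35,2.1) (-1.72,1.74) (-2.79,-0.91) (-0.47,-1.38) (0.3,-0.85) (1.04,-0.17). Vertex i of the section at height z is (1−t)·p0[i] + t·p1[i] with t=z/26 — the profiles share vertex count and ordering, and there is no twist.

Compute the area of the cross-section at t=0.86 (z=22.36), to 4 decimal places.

Area at t=0.86: 11.7119

Cross-section at t=0.86: each vertex is (1-t)·p0[i] + t·p1[i].
  v1: (1-0.86)·(1.85,3.85) + 0.86·(0.35,2.1) = (0.5600,2.3450)
  v2: (1-0.86)·(-2.04,2.31) + 0.86·(-1.72,1.74) = (-1.7648,1.8198)
  v3: (1-0.86)·(-3.89,-2.15) + 0.86·(-2.79,-0.91) = (-2.9440,-1.0836)
  v4: (1-0.86)·(0.04,-4.12) + 0.86·(-0.47,-1.38) = (-0.3986,-1.7636)
  v5: (1-0.86)·(2.14,-3.27) + 0.86·(0.3,-0.85) = (0.5576,-1.1888)
  v6: (1-0.86)·(3.27,-1.12) + 0.86·(1.04,-0.17) = (1.3522,-0.3030)
Shoelace sum Σ(x_i·y_{i+1} − x_{i+1}·y_i):
  i=1: 0.5600·1.8198 − -1.7648·2.3450 = +5.1575 (running +5.1575)
  i=2: -1.7648·-1.0836 − -2.9440·1.8198 = +7.2698 (running +12.4274)
  i=3: -2.9440·-1.7636 − -0.3986·-1.0836 = +4.7601 (running +17.1875)
  i=4: -0.3986·-1.1888 − 0.5576·-1.7636 = +1.4572 (running +18.6447)
  i=5: 0.5576·-0.3030 − 1.3522·-1.1888 = +1.4385 (running +20.0833)
  i=6: 1.3522·2.3450 − 0.5600·-0.3030 = +3.3406 (running +23.4239)
Area = |Σ|/2 = |23.4239|/2 = 11.7119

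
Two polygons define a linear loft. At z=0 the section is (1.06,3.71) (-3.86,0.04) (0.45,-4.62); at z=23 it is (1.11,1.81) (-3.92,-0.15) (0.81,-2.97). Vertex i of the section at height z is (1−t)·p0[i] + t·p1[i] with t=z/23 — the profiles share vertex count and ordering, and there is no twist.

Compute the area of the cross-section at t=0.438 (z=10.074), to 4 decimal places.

Cross-section at t=0.438: each vertex is (1-t)·p0[i] + t·p1[i].
  v1: (1-0.438)·(1.06,3.71) + 0.438·(1.11,1.81) = (1.0819,2.8778)
  v2: (1-0.438)·(-3.86,0.04) + 0.438·(-3.92,-0.15) = (-3.8863,-0.0432)
  v3: (1-0.438)·(0.45,-4.62) + 0.438·(0.81,-2.97) = (0.6077,-3.8973)
Shoelace sum Σ(x_i·y_{i+1} − x_{i+1}·y_i):
  i=1: 1.0819·-0.0432 − -3.8863·2.8778 = +11.1372 (running +11.1372)
  i=2: -3.8863·-3.8973 − 0.6077·-0.0432 = +15.1723 (running +26.3094)
  i=3: 0.6077·2.8778 − 1.0819·-3.8973 = +5.9653 (running +32.2747)
Area = |Σ|/2 = |32.2747|/2 = 16.1374

Area at t=0.438: 16.1374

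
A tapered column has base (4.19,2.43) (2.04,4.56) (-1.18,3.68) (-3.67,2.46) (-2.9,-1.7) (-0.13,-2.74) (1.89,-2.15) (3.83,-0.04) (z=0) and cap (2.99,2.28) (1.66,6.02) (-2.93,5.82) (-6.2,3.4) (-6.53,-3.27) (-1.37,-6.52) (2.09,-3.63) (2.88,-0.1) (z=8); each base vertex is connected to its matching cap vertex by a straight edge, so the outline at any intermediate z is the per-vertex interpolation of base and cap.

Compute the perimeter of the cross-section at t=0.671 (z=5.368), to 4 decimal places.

Cross-section at t=0.671: each vertex is (1-t)·p0[i] + t·p1[i].
  v1: (1-0.671)·(4.19,2.43) + 0.671·(2.99,2.28) = (3.3848,2.3293)
  v2: (1-0.671)·(2.04,4.56) + 0.671·(1.66,6.02) = (1.7850,5.5397)
  v3: (1-0.671)·(-1.18,3.68) + 0.671·(-2.93,5.82) = (-2.3542,5.1159)
  v4: (1-0.671)·(-3.67,2.46) + 0.671·(-6.2,3.4) = (-5.3676,3.0907)
  v5: (1-0.671)·(-2.9,-1.7) + 0.671·(-6.53,-3.27) = (-5.3357,-2.7535)
  v6: (1-0.671)·(-0.13,-2.74) + 0.671·(-1.37,-6.52) = (-0.9620,-5.2764)
  v7: (1-0.671)·(1.89,-2.15) + 0.671·(2.09,-3.63) = (2.0242,-3.1431)
  v8: (1-0.671)·(3.83,-0.04) + 0.671·(2.88,-0.1) = (3.1925,-0.0803)
Perimeter = Σ |v_{i+1} − v_i|:
  edge 1→2: √(-1.5998² + 3.2103²) = 3.5868 (running 3.5868)
  edge 2→3: √(-4.1393² + -0.4237²) = 4.1609 (running 7.7477)
  edge 3→4: √(-3.0134² + -2.0252²) = 3.6307 (running 11.3784)
  edge 4→5: √(0.0319² + -5.8442²) = 5.8443 (running 17.2227)
  edge 5→6: √(4.3737² + -2.5229²) = 5.0492 (running 22.2719)
  edge 6→7: √(2.9862² + 2.1333²) = 3.6700 (running 25.9419)
  edge 7→8: √(1.1683² + 3.0628²) = 3.2781 (running 29.2200)
  edge 8→1: √(0.1923² + 2.4096²) = 2.4173 (running 31.6372)
Perimeter = 31.6372

Perimeter at t=0.671: 31.6372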